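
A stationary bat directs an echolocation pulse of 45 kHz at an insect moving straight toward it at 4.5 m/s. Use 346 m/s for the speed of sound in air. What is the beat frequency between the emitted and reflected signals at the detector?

The insect first receives the wave as a moving observer: f₁ = f₀ · (v + u)/v = 45 × (346 + 4.5)/346 ≈ 45.585 kHz.
The reflection then acts as a moving source: f₂ = f₁ · v/(v − u) ≈ 46.186 kHz.
Equivalently f₂ = f₀ · (v + u)/(v − u).
Beat frequency (with f₀ = 45000 Hz): |f₂ − f₀| = 2u·f₀/(v − u) = 2 × 4.5 × 45000/341.5 ≈ 1186 Hz.

1186 Hz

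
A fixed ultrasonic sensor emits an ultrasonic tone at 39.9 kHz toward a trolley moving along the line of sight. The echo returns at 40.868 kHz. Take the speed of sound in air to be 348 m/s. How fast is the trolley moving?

4.2 m/s

Double Doppler shift off a moving reflector: f₂ = f₀ · (v + u)/(v − u) (u > 0 toward emitter).
Rearranging, u = v · (f₂ − f₀)/(f₂ + f₀) = 348 × 0.968/80.768 ≈ 4.2 m/s.
So the trolley is moving at 4.2 m/s toward the emitter.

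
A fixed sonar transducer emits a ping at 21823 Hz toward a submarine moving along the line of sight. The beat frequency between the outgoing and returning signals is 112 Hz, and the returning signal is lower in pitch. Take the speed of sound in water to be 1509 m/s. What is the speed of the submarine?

Double Doppler shift off a moving reflector: f₂ = f₀ · (v + u)/(v − u) (u > 0 toward emitter).
Returning signal is lower, so f₂ = f₀ − Δf = 21823 − 112 = 21711 Hz.
Rearranging, u = v · (f₂ − f₀)/(f₂ + f₀) = 1509 × -112/43534 ≈ -3.9 m/s.
So the submarine is moving at 3.9 m/s away from the emitter.

3.9 m/s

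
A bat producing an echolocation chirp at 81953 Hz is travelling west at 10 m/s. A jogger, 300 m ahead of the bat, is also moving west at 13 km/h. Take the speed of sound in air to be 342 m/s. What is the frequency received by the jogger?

13 km/h = 3.611 m/s.
The jogger is ahead, so the bat is moving toward it while the jogger is moving away from the bat.
Both move, so f' = f · (v − v_o)/(v − v_s).
f' = 81953 × (342 − 3.611)/(342 − 10) = 81953 × 338.39/332 ≈ 83530 Hz.

83530 Hz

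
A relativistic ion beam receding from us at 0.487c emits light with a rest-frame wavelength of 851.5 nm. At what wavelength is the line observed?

1449.7 nm

Relativistic Doppler for wavelength: λ' = λ₀ · √((1 + β)/(1 − β)).
λ' = 851.5 × √(1.4870/0.5130) = 851.5 × 1.70254 ≈ 1449.7 nm.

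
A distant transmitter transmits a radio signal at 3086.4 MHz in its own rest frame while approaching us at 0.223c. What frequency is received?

3872.2 MHz

Relativistic Doppler for frequency: f' = f₀ · √((1 + β)/(1 − β)).
f' = 3086.4 × √(1.2230/0.7770) = 3086.4 × 1.25459 ≈ 3872.2 MHz.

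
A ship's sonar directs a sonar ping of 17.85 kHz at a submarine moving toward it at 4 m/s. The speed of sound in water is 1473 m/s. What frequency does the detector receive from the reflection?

17.95 kHz

The submarine first receives the wave as a moving observer: f₁ = f₀ · (v + u)/v = 17.85 × (1473 + 4)/1473 ≈ 17.90 kHz.
On reflection it acts as a source moving toward the stationary detector: f₂ = f₁ · v/(v − u) = 17.90 × 1473/1469 ≈ 17.95 kHz.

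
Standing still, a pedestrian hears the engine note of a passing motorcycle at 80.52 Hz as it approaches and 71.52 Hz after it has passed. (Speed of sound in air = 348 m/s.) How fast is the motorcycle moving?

f₁/f₂ = (v + v_s)/(v − v_s), so v_s = v · (f₁ − f₂)/(f₁ + f₂).
v_s = 348 × (80.52 − 71.52)/(80.52 + 71.52) = 348 × 9.00/152.04 ≈ 20.6 m/s.

20.6 m/s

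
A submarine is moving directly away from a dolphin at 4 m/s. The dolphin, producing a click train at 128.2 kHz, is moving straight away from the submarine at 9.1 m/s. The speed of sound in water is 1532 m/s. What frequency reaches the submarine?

127.1 kHz

Both move, so f' = f · (v − v_o)/(v + v_s).
f' = 128.2 × (1532 − 4)/(1532 + 9.1) = 128.2 × 1528/1541.1 ≈ 127.1 kHz.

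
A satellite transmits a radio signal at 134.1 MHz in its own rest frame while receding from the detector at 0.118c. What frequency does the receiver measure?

119.1 MHz

Relativistic Doppler for frequency: f' = f₀ · √((1 − β)/(1 + β)).
f' = 134.1 × √(0.8820/1.1180) = 134.1 × 0.88821 ≈ 119.1 MHz.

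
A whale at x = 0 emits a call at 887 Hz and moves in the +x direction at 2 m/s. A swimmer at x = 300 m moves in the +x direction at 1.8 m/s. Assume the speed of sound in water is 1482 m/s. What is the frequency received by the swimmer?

887 Hz

The observer lies on the +x side, so the source is heading toward the observer and the observer is heading away from the source.
General Doppler shift: f' = f · (v − v_o)/(v − v_s).
f' = 887 × (1482 − 1.8)/(1482 − 2) = 887 × 1480.2/1480 ≈ 887 Hz.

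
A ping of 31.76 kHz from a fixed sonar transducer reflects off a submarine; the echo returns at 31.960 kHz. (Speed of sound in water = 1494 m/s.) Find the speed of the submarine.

4.7 m/s

Double Doppler shift off a moving reflector: f₂ = f₀ · (v + u)/(v − u) (u > 0 toward emitter).
Rearranging, u = v · (f₂ − f₀)/(f₂ + f₀) = 1494 × 0.200/63.720 ≈ 4.7 m/s.
So the submarine is moving at 4.7 m/s toward the emitter.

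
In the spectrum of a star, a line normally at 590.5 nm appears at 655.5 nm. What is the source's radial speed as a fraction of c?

λ'/λ₀ = 1.1101 > 1 (redshift), so the source is receding.
λ'/λ₀ = √((1 + β)/(1 − β)) for a receding source ⇒ β = (r² − 1)/(r² + 1) with r = λ'/λ₀.
β = (1.2323 − 1)/(1.2323 + 1) ≈ 0.104.

0.104c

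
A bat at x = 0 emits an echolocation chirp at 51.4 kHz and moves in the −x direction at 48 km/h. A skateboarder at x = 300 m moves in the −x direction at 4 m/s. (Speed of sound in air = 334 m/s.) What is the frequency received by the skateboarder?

48 km/h = 13.33 m/s.
The observer lies on the +x side, so the source is heading away from the observer and the observer is heading toward the source.
With source receding and observer approaching, f' = f · (v + v_o)/(v + v_s).
f' = 51.4 × (334 + 4)/(334 + 13.33) = 51.4 × 338/347.33 ≈ 50.0 kHz.

50.0 kHz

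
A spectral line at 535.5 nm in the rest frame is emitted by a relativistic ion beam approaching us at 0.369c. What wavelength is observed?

Relativistic Doppler for wavelength: λ' = λ₀ · √((1 − β)/(1 + β)).
λ' = 535.5 × √(0.6310/1.3690) = 535.5 × 0.67891 ≈ 363.6 nm.

363.6 nm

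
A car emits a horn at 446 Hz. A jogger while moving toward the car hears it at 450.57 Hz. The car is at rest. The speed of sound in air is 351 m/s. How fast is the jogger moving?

f' = f · (v + v_o)/v ⇒ v_o = v · |f'/f − 1|.
v_o = 351 × |450.57/446 − 1| = 351 × 0.01025 ≈ 3.6 m/s.

3.6 m/s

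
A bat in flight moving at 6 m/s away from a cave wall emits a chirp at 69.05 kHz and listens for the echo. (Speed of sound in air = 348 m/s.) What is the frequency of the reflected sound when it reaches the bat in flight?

66.7 kHz

The cave wall receives the sound from a moving source: f₁ = f₀ · v/(v + v_e) = 69.05 × 348/354 ≈ 67.9 kHz.
On the return leg the bat in flight is a moving observer: f₂ = f₁ · (v − v_e)/v = 67.9 × 342/348 ≈ 66.7 kHz.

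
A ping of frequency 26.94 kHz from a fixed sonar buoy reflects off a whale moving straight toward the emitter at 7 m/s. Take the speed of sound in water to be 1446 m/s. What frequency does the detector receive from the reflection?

27.2 kHz

At the whale (a moving observer), f₁ = f₀ · (v + u)/v = 26.94 × 1453/1446 ≈ 27.1 kHz.
On reflection it acts as a source moving toward the stationary detector: f₂ = f₁ · v/(v − u) = 27.1 × 1446/1439 ≈ 27.2 kHz.
Equivalently f₂ = f₀ · (v + u)/(v − u).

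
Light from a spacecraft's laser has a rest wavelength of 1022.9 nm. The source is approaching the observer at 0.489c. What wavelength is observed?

Relativistic Doppler for wavelength: λ' = λ₀ · √((1 − β)/(1 + β)).
λ' = 1022.9 × √(0.5110/1.4890) = 1022.9 × 0.58582 ≈ 599.2 nm.

599.2 nm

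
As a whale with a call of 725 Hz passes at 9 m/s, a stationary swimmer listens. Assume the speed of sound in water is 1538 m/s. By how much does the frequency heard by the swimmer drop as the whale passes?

8.49 Hz

Approaching: f₁ = f · v/(v − v_s) = 725 × 1538/1529 ≈ 729.27 Hz.
Receding: f₂ = f · v/(v + v_s) = 725 × 1538/1547 ≈ 720.78 Hz.
Drop: f₁ − f₂ = 2f·v·v_s/(v² − v_s²) = 2 × 725 × 1538 × 9/(1538² − 9²) ≈ 8.49 Hz.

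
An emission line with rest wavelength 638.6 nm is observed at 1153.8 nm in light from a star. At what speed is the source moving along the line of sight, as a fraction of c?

0.531

λ'/λ₀ = 1.8068 > 1 (redshift), so the source is receding.
λ'/λ₀ = √((1 + β)/(1 − β)) for a receding source ⇒ β = (r² − 1)/(r² + 1) with r = λ'/λ₀.
β = (3.2644 − 1)/(3.2644 + 1) ≈ 0.531.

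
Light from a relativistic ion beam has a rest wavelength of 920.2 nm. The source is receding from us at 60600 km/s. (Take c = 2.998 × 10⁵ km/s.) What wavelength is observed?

1129.5 nm

β = v/c = 60600/299800 = 0.2021.
Relativistic Doppler for wavelength: λ' = λ₀ · √((1 + β)/(1 − β)).
λ' = 920.2 × √(1.2021/0.7979) = 920.2 × 1.22747 ≈ 1129.5 nm.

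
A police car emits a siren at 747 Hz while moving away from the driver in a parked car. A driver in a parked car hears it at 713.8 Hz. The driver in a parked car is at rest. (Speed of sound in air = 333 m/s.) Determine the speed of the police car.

f' = f · v/(v + v_s) ⇒ v_s = v · |1 − f/f'|.
v_s = 333 × |1 − 747/713.8| = 333 × 0.04651 ≈ 15.5 m/s.

15.5 m/s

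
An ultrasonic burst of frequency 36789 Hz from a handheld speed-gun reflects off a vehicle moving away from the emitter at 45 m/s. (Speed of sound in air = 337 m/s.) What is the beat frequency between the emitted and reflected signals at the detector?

8668 Hz

At the vehicle (a moving observer), f₁ = f₀ · (v − u)/v = 36789 × 292/337 ≈ 31877 Hz.
The reflection then acts as a moving source: f₂ = f₁ · v/(v + u) ≈ 28121 Hz.
Equivalently f₂ = f₀ · (v − u)/(v + u).
Beat frequency: |f₂ − f₀| = 2u·f₀/(v + u) = 2 × 45 × 36789/382 ≈ 8668 Hz.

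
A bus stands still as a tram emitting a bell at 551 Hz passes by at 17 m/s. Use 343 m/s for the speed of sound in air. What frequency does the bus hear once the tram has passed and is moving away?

Receding: f₂ = f · v/(v + v_s) = 551 × 343/360 ≈ 525 Hz.

525 Hz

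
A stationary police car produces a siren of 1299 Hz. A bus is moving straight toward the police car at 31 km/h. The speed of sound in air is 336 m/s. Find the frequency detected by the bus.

31 km/h = 8.611 m/s.
Moving observer, stationary source: f' = f · (v + v_o)/v.
f' = 1299 × (336 + 8.611)/336 = 1299 × 344.61/336 ≈ 1332 Hz.

1332 Hz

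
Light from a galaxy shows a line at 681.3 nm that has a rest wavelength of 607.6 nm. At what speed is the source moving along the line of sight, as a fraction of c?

0.114c

λ'/λ₀ = 1.1213 > 1 (redshift), so the source is receding.
λ'/λ₀ = √((1 + β)/(1 − β)) for a receding source ⇒ β = (r² − 1)/(r² + 1) with r = λ'/λ₀.
β = (1.2573 − 1)/(1.2573 + 1) ≈ 0.114.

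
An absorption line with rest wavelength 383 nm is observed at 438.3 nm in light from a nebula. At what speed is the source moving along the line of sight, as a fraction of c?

0.134

λ'/λ₀ = 1.1444 > 1 (redshift), so the source is receding.
λ'/λ₀ = √((1 + β)/(1 − β)) for a receding source ⇒ β = (r² − 1)/(r² + 1) with r = λ'/λ₀.
β = (1.3096 − 1)/(1.3096 + 1) ≈ 0.134.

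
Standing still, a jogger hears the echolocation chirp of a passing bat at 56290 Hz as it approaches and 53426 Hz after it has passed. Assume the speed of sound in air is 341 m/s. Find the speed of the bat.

f₁/f₂ = (v + v_s)/(v − v_s), so v_s = v · (f₁ − f₂)/(f₁ + f₂).
v_s = 341 × (56290 − 53426)/(56290 + 53426) = 341 × 2864/109716 ≈ 8.9 m/s.

8.9 m/s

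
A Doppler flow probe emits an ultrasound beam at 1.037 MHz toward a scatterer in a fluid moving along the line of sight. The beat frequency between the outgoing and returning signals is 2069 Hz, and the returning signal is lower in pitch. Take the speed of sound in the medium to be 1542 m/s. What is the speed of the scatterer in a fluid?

1.54 m/s

Double Doppler shift off a moving reflector: f₂ = f₀ · (v + u)/(v − u) (u > 0 toward emitter).
Returning signal is lower, so f₂ = f₀ − Δf = 1037000 − 2069 = 1034931 Hz.
Rearranging, u = v · (f₂ − f₀)/(f₂ + f₀) = 1542 × -2069/2071931 ≈ -1.54 m/s.
So the scatterer in a fluid is moving at 1.54 m/s away from the emitter.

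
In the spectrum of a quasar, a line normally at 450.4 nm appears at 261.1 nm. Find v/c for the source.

0.497c

λ'/λ₀ = 0.5797 < 1 (blueshift), so the source is approaching.
λ'/λ₀ = √((1 − β)/(1 + β)) for an approaching source ⇒ β = (1 − r²)/(1 + r²) with r = λ'/λ₀.
β = (1 − 0.3361)/(1 + 0.3361) ≈ 0.497.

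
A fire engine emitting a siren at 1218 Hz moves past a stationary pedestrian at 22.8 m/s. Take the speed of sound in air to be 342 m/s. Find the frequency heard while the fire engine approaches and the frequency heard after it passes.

1305 Hz approaching; 1142 Hz receding

Approaching: f₁ = f · v/(v − v_s) = 1218 × 342/319.2 ≈ 1305 Hz.
Receding: f₂ = f · v/(v + v_s) = 1218 × 342/364.8 ≈ 1142 Hz.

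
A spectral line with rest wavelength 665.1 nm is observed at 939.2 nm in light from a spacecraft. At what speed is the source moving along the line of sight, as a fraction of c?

λ'/λ₀ = 1.4121 > 1 (redshift), so the source is receding.
λ'/λ₀ = √((1 + β)/(1 − β)) for a receding source ⇒ β = (r² − 1)/(r² + 1) with r = λ'/λ₀.
β = (1.9941 − 1)/(1.9941 + 1) ≈ 0.332.

0.332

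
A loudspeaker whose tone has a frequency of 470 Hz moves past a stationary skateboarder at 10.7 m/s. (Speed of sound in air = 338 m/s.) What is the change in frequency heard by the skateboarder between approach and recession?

Approaching: f₁ = f · v/(v − v_s) = 470 × 338/327.3 ≈ 485.4 Hz.
Receding: f₂ = f · v/(v + v_s) = 470 × 338/348.7 ≈ 455.6 Hz.
Drop: f₁ − f₂ = 2f·v·v_s/(v² − v_s²) = 2 × 470 × 338 × 10.7/(338² − 10.7²) ≈ 29.8 Hz.

29.8 Hz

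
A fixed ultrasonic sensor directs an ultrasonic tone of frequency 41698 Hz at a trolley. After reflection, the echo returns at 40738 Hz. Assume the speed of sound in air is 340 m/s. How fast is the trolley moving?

Double Doppler shift off a moving reflector: f₂ = f₀ · (v + u)/(v − u) (u > 0 toward emitter).
Rearranging, u = v · (f₂ − f₀)/(f₂ + f₀) = 340 × -960/82436 ≈ -4.0 m/s.
So the trolley is moving at 4.0 m/s away from the emitter.

4.0 m/s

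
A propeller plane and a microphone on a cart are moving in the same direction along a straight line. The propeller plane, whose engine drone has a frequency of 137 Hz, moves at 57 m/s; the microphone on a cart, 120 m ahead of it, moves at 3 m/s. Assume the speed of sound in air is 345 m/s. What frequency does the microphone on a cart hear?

163 Hz

The microphone on a cart is ahead, so the propeller plane is moving toward it while the microphone on a cart is moving away from the propeller plane.
Both move, so f' = f · (v − v_o)/(v − v_s).
f' = 137 × (345 − 3)/(345 − 57) = 137 × 342/288 ≈ 163 Hz.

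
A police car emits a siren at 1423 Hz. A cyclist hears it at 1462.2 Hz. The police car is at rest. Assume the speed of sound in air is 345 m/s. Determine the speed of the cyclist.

f' > f, so the cyclist is approaching.
f' = f · (v + v_o)/v ⇒ v_o = v · |f'/f − 1|.
v_o = 345 × |1462.2/1423 − 1| = 345 × 0.02755 ≈ 9.5 m/s.

9.5 m/s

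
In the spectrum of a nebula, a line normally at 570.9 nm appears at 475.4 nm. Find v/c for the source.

0.181

λ'/λ₀ = 0.8327 < 1 (blueshift), so the source is approaching.
λ'/λ₀ = √((1 − β)/(1 + β)) for an approaching source ⇒ β = (1 − r²)/(1 + r²) with r = λ'/λ₀.
β = (1 − 0.6934)/(1 + 0.6934) ≈ 0.181.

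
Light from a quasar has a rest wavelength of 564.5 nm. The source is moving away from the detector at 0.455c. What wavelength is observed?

922.4 nm

Relativistic Doppler for wavelength: λ' = λ₀ · √((1 + β)/(1 − β)).
λ' = 564.5 × √(1.4550/0.5450) = 564.5 × 1.63393 ≈ 922.4 nm.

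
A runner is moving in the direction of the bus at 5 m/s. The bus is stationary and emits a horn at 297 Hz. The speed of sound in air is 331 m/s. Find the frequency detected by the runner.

301 Hz

Moving observer, stationary source: f' = f · (v + v_o)/v.
f' = 297 × (331 + 5)/331 = 297 × 336/331 ≈ 301 Hz.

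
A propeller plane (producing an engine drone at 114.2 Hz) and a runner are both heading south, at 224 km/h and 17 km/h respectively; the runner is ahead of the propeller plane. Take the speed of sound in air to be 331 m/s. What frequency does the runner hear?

224 km/h = 62.22 m/s; 17 km/h = 4.722 m/s.
The runner is ahead, so the propeller plane is moving toward it while the runner is moving away from the propeller plane.
With source approaching and observer receding, f' = f · (v − v_o)/(v − v_s).
f' = 114.2 × (331 − 4.722)/(331 − 62.22) = 114.2 × 326.28/268.78 ≈ 139 Hz.

139 Hz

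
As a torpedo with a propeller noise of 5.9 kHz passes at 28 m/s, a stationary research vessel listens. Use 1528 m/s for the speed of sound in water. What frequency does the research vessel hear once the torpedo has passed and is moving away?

5.79 kHz

Receding: f₂ = f · v/(v + v_s) = 5.9 × 1528/1556 ≈ 5.79 kHz.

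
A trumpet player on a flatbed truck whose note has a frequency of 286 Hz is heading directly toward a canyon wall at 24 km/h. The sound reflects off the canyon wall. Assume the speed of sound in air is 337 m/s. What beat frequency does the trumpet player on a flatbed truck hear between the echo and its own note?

11.5 Hz

24 km/h = 6.667 m/s.
The canyon wall receives the sound from a moving source: f₁ = f₀ · v/(v − v_e) = 286 × 337/330.33 ≈ 291.77 Hz.
On the return leg the trumpet player on a flatbed truck is a moving observer: f₂ = f₁ · (v + v_e)/v = 291.77 × 343.67/337 ≈ 297.54 Hz.
Equivalently f₂ = f₀ · (v + v_e)/(v − v_e).
Beat against the emitted tone: |f₂ − f₀| = 2v_e·f₀/(v − v_e) = 2 × 6.667 × 286/330.33 ≈ 11.5 Hz.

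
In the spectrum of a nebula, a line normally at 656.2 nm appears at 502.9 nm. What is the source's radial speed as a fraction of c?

0.260

λ'/λ₀ = 0.7664 < 1 (blueshift), so the source is approaching.
λ'/λ₀ = √((1 − β)/(1 + β)) for an approaching source ⇒ β = (1 − r²)/(1 + r²) with r = λ'/λ₀.
β = (1 − 0.5873)/(1 + 0.5873) ≈ 0.260.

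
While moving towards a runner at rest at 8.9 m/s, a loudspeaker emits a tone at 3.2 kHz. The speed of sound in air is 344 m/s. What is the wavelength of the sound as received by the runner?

With the source moving toward a stationary observer, f' = f · v/(v − v_s).
f' = 3.2 × 344/(344 − 8.9) ≈ 3.28 kHz.
λ' = v/f' = 344/3284.99 ≈ 10.5 cm.

10.5 cm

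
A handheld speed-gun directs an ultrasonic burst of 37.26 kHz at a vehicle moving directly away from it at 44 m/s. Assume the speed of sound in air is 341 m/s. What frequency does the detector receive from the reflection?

At the vehicle (a moving observer), f₁ = f₀ · (v − u)/v = 37.26 × 297/341 ≈ 32.5 kHz.
On reflection it acts as a source moving away from the stationary detector: f₂ = f₁ · v/(v + u) = 32.5 × 341/385 ≈ 28.7 kHz.

28.7 kHz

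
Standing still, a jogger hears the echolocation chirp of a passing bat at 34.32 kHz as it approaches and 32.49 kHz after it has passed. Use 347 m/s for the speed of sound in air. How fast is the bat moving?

f₁/f₂ = (v + v_s)/(v − v_s), so v_s = v · (f₁ − f₂)/(f₁ + f₂).
v_s = 347 × (34.32 − 32.49)/(34.32 + 32.49) = 347 × 1.83/66.81 ≈ 9.5 m/s.

9.5 m/s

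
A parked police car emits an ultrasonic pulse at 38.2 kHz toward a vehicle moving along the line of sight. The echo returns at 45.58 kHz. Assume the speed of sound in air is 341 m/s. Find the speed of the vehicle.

Double Doppler shift off a moving reflector: f₂ = f₀ · (v + u)/(v − u) (u > 0 toward emitter).
Rearranging, u = v · (f₂ − f₀)/(f₂ + f₀) = 341 × 7.38/83.78 ≈ 30 m/s.
So the vehicle is moving at 30 m/s toward the emitter.

30 m/s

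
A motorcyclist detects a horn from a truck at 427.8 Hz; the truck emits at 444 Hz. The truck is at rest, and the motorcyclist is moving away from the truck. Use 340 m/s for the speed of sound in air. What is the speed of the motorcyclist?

12.4 m/s

f' = f · (v − v_o)/v ⇒ v_o = v · |f'/f − 1|.
v_o = 340 × |427.8/444 − 1| = 340 × 0.03649 ≈ 12.4 m/s.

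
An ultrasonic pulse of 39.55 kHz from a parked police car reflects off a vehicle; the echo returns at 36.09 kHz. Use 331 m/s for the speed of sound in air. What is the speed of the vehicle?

15.1 m/s

Double Doppler shift off a moving reflector: f₂ = f₀ · (v + u)/(v − u) (u > 0 toward emitter).
Rearranging, u = v · (f₂ − f₀)/(f₂ + f₀) = 331 × -3.46/75.64 ≈ -15.1 m/s.
So the vehicle is moving at 15.1 m/s away from the emitter.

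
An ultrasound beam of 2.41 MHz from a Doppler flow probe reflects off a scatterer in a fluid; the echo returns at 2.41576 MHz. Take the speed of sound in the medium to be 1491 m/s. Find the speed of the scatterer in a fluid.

Double Doppler shift off a moving reflector: f₂ = f₀ · (v + u)/(v − u) (u > 0 toward emitter).
Rearranging, u = v · (f₂ − f₀)/(f₂ + f₀) = 1491 × 0.00576/4.82576 ≈ 1.78 m/s.
So the scatterer in a fluid is moving at 1.78 m/s toward the emitter.

1.78 m/s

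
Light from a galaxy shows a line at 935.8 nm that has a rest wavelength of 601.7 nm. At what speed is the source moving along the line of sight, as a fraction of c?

λ'/λ₀ = 1.5553 > 1 (redshift), so the source is receding.
λ'/λ₀ = √((1 + β)/(1 − β)) for a receding source ⇒ β = (r² − 1)/(r² + 1) with r = λ'/λ₀.
β = (2.4188 − 1)/(2.4188 + 1) ≈ 0.415.

0.415c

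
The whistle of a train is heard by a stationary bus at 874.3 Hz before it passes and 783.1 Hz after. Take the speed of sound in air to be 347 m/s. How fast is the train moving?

19.1 m/s

f₁/f₂ = (v + v_s)/(v − v_s), so v_s = v · (f₁ − f₂)/(f₁ + f₂).
v_s = 347 × (874.3 − 783.1)/(874.3 + 783.1) = 347 × 91.2/1657.4 ≈ 19.1 m/s.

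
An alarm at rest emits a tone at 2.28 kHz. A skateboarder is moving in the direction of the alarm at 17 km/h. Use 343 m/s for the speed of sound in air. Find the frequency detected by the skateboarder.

2.31 kHz

17 km/h = 4.722 m/s.
Moving observer, stationary source: f' = f · (v + v_o)/v.
f' = 2.28 × (343 + 4.722)/343 = 2.28 × 347.72/343 ≈ 2.31 kHz.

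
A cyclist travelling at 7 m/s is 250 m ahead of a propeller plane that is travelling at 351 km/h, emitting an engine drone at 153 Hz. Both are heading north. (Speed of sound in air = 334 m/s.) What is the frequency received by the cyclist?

212 Hz

351 km/h = 97.5 m/s.
The cyclist is ahead, so the propeller plane is moving toward it while the cyclist is moving away from the propeller plane.
Both move, so f' = f · (v − v_o)/(v − v_s).
f' = 153 × (334 − 7)/(334 − 97.5) = 153 × 327/236.5 ≈ 212 Hz.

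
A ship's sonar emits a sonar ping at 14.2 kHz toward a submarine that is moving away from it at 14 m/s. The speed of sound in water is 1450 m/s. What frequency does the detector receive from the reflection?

The submarine first receives the wave as a moving observer: f₁ = f₀ · (v − u)/v = 14.2 × (1450 − 14)/1450 ≈ 14.06 kHz.
On reflection it acts as a source moving away from the stationary detector: f₂ = f₁ · v/(v + u) = 14.06 × 1450/1464 ≈ 13.93 kHz.

13.93 kHz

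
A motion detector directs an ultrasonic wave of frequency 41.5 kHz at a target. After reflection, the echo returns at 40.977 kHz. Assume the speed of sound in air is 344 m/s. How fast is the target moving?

Double Doppler shift off a moving reflector: f₂ = f₀ · (v + u)/(v − u) (u > 0 toward emitter).
Rearranging, u = v · (f₂ − f₀)/(f₂ + f₀) = 344 × -0.523/82.477 ≈ -2.18 m/s.
So the target is moving at 2.18 m/s away from the emitter.

2.18 m/s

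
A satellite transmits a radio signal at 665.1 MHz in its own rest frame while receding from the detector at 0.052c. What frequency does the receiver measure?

Relativistic Doppler for frequency: f' = f₀ · √((1 − β)/(1 + β)).
f' = 665.1 × √(0.9480/1.0520) = 665.1 × 0.94928 ≈ 631.4 MHz.

631.4 MHz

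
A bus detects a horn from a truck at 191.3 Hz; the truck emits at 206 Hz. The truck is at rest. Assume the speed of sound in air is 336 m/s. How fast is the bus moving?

24.0 m/s

f' < f, so the bus is receding.
f' = f · (v − v_o)/v ⇒ v_o = v · |f'/f − 1|.
v_o = 336 × |191.3/206 − 1| = 336 × 0.07136 ≈ 24.0 m/s.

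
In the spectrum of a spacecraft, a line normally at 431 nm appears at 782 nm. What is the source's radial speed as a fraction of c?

λ'/λ₀ = 1.8144 > 1 (redshift), so the source is receding.
λ'/λ₀ = √((1 + β)/(1 − β)) for a receding source ⇒ β = (r² − 1)/(r² + 1) with r = λ'/λ₀.
β = (3.2920 − 1)/(3.2920 + 1) ≈ 0.534.

0.534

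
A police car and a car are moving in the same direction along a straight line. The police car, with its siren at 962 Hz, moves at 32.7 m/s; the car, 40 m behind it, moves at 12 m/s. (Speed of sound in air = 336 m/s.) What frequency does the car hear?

908 Hz

The car is behind, so the police car is moving away from it while the car is moving toward the police car.
With source receding and observer approaching, f' = f · (v + v_o)/(v + v_s).
f' = 962 × (336 + 12)/(336 + 32.7) = 962 × 348/368.7 ≈ 908 Hz.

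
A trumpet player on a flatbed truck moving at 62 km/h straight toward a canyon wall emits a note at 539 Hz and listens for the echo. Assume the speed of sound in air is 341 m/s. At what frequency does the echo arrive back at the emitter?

62 km/h = 17.22 m/s.
The canyon wall receives the sound from a moving source: f₁ = f₀ · v/(v − v_e) = 539 × 341/323.78 ≈ 568 Hz.
On the return leg the trumpet player on a flatbed truck is a moving observer: f₂ = f₁ · (v + v_e)/v = 568 × 358.22/341 ≈ 596 Hz.

596 Hz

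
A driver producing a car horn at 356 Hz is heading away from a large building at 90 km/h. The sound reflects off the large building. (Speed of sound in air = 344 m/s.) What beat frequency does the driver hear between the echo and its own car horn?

90 km/h = 25 m/s.
The large building receives the sound from a moving source: f₁ = f₀ · v/(v + v_e) = 356 × 344/369 ≈ 331.9 Hz.
On the return leg the driver is a moving observer: f₂ = f₁ · (v − v_e)/v = 331.9 × 319/344 ≈ 307.8 Hz.
Equivalently f₂ = f₀ · (v − v_e)/(v + v_e).
Beat against the emitted tone: |f₂ − f₀| = 2v_e·f₀/(v + v_e) = 2 × 25 × 356/369 ≈ 48.2 Hz.

48.2 Hz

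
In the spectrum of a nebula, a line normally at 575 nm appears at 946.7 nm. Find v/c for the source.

0.461c

λ'/λ₀ = 1.6464 > 1 (redshift), so the source is receding.
λ'/λ₀ = √((1 + β)/(1 − β)) for a receding source ⇒ β = (r² − 1)/(r² + 1) with r = λ'/λ₀.
β = (2.7107 − 1)/(2.7107 + 1) ≈ 0.461.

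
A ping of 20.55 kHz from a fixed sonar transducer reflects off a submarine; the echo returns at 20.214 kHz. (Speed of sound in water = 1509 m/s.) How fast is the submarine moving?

Double Doppler shift off a moving reflector: f₂ = f₀ · (v + u)/(v − u) (u > 0 toward emitter).
Rearranging, u = v · (f₂ − f₀)/(f₂ + f₀) = 1509 × -0.336/40.764 ≈ -12.4 m/s.
So the submarine is moving at 12.4 m/s away from the emitter.

12.4 m/s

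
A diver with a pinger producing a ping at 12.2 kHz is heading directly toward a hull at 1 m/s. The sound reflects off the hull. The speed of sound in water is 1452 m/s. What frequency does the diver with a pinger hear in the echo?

The hull receives the sound from a moving source: f₁ = f₀ · v/(v − v_e) = 12.2 × 1452/1451 ≈ 12.21 kHz.
On the return leg the diver with a pinger is a moving observer: f₂ = f₁ · (v + v_e)/v = 12.21 × 1453/1452 ≈ 12.22 kHz.
Equivalently f₂ = f₀ · (v + v_e)/(v − v_e).

12.22 kHz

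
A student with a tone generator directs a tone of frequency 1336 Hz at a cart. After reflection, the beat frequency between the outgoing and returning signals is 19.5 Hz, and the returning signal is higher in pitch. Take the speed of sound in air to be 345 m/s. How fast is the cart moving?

Double Doppler shift off a moving reflector: f₂ = f₀ · (v + u)/(v − u) (u > 0 toward emitter).
Returning signal is higher, so f₂ = f₀ + Δf = 1336 + 19.5 = 1355.5 Hz.
Rearranging, u = v · (f₂ − f₀)/(f₂ + f₀) = 345 × 19.5/2691.5 ≈ 2.50 m/s.
So the cart is moving at 2.50 m/s toward the emitter.

2.50 m/s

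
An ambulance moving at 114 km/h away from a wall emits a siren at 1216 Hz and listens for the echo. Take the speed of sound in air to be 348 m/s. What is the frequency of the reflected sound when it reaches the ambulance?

114 km/h = 31.67 m/s.
The wall receives the sound from a moving source: f₁ = f₀ · v/(v + v_e) = 1216 × 348/379.67 ≈ 1115 Hz.
On the return leg the ambulance is a moving observer: f₂ = f₁ · (v − v_e)/v = 1115 × 316.33/348 ≈ 1013 Hz.

1013 Hz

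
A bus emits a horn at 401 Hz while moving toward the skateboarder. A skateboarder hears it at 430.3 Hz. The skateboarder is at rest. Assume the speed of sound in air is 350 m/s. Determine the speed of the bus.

23.8 m/s

f' = f · v/(v − v_s) ⇒ v_s = v · |1 − f/f'|.
v_s = 350 × |1 − 401/430.3| = 350 × 0.06809 ≈ 23.8 m/s.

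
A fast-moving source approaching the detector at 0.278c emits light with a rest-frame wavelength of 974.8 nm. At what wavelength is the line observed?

Relativistic Doppler for wavelength: λ' = λ₀ · √((1 − β)/(1 + β)).
λ' = 974.8 × √(0.7220/1.2780) = 974.8 × 0.75163 ≈ 732.7 nm.

732.7 nm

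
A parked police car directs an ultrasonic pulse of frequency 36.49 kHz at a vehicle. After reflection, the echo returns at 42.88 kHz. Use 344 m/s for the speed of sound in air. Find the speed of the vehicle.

Double Doppler shift off a moving reflector: f₂ = f₀ · (v + u)/(v − u) (u > 0 toward emitter).
Rearranging, u = v · (f₂ − f₀)/(f₂ + f₀) = 344 × 6.39/79.37 ≈ 28 m/s.
So the vehicle is moving at 28 m/s toward the emitter.

28 m/s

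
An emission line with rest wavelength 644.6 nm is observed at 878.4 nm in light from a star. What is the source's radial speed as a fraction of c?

0.300

λ'/λ₀ = 1.3627 > 1 (redshift), so the source is receding.
λ'/λ₀ = √((1 + β)/(1 − β)) for a receding source ⇒ β = (r² − 1)/(r² + 1) with r = λ'/λ₀.
β = (1.8570 − 1)/(1.8570 + 1) ≈ 0.300.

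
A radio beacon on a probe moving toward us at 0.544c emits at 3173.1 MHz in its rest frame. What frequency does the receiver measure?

5838.8 MHz

Relativistic Doppler for frequency: f' = f₀ · √((1 + β)/(1 − β)).
f' = 3173.1 × √(1.5440/0.4560) = 3173.1 × 1.84010 ≈ 5838.8 MHz.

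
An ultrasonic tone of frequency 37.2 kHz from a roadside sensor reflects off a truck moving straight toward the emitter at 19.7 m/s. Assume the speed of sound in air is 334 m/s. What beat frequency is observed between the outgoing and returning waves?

At the truck (a moving observer), f₁ = f₀ · (v + u)/v = 37.2 × 353.7/334 ≈ 39.39 kHz.
The reflection then acts as a moving source: f₂ = f₁ · v/(v − u) ≈ 41.86 kHz.
Beat frequency (with f₀ = 37200 Hz): |f₂ − f₀| = 2u·f₀/(v − u) = 2 × 19.7 × 37200/314.3 ≈ 4663 Hz.

4663 Hz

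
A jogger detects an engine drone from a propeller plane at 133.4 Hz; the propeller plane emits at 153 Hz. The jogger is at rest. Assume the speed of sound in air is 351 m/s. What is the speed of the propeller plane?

52 m/s

f' < f, so the propeller plane is receding.
f' = f · v/(v + v_s) ⇒ v_s = v · |1 − f/f'|.
v_s = 351 × |1 − 153/133.4| = 351 × 0.1469 ≈ 52 m/s.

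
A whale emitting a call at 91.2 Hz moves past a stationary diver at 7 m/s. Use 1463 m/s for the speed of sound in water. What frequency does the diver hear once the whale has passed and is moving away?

Receding: f₂ = f · v/(v + v_s) = 91.2 × 1463/1470 ≈ 91 Hz.

91 Hz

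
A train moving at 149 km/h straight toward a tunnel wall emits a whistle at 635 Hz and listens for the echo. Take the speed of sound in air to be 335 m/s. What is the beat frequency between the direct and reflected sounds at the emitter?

179 Hz

149 km/h = 41.39 m/s.
The tunnel wall receives the sound from a moving source: f₁ = f₀ · v/(v − v_e) = 635 × 335/293.61 ≈ 724.5 Hz.
On the return leg the train is a moving observer: f₂ = f₁ · (v + v_e)/v = 724.5 × 376.39/335 ≈ 814.0 Hz.
Equivalently f₂ = f₀ · (v + v_e)/(v − v_e).
Beat against the emitted tone: |f₂ − f₀| = 2v_e·f₀/(v − v_e) = 2 × 41.39 × 635/293.61 ≈ 179 Hz.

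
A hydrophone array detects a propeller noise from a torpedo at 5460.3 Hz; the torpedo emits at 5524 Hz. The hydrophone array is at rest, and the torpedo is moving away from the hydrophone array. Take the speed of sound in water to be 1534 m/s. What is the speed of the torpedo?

f' = f · v/(v + v_s) ⇒ v_s = v · |1 − f/f'|.
v_s = 1534 × |1 − 5524/5460.3| = 1534 × 0.01167 ≈ 17.9 m/s.

17.9 m/s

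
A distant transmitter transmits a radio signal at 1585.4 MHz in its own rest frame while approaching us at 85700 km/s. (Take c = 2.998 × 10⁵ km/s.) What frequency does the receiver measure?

2127.4 MHz

β = v/c = 85700/299800 = 0.2859.
Relativistic Doppler for frequency: f' = f₀ · √((1 + β)/(1 − β)).
f' = 1585.4 × √(1.2859/0.7141) = 1585.4 × 1.34185 ≈ 2127.4 MHz.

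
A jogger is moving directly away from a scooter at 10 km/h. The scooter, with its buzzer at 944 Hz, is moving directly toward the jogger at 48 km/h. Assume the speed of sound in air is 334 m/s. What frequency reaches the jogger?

48 km/h = 13.33 m/s; 10 km/h = 2.778 m/s.
Both move, so f' = f · (v − v_o)/(v − v_s).
f' = 944 × (334 − 2.778)/(334 − 13.33) = 944 × 331.22/320.67 ≈ 975 Hz.

975 Hz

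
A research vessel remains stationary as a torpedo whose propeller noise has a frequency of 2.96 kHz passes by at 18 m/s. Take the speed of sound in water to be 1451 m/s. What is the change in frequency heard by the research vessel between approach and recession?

0.0735 kHz

Approaching: f₁ = f · v/(v − v_s) = 2.96 × 1451/1433 ≈ 2.9972 kHz.
Receding: f₂ = f · v/(v + v_s) = 2.96 × 1451/1469 ≈ 2.9237 kHz.
Drop: f₁ − f₂ = 2f·v·v_s/(v² − v_s²) = 2 × 2.96 × 1451 × 18/(1451² − 18²) ≈ 0.0735 kHz.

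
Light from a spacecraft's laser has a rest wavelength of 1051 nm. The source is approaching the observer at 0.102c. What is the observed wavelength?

948.7 nm

Relativistic Doppler for wavelength: λ' = λ₀ · √((1 − β)/(1 + β)).
λ' = 1051 × √(0.8980/1.1020) = 1051 × 0.90271 ≈ 948.7 nm.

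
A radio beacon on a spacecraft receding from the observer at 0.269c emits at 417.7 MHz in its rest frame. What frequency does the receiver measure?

Relativistic Doppler for frequency: f' = f₀ · √((1 − β)/(1 + β)).
f' = 417.7 × √(0.7310/1.2690) = 417.7 × 0.75898 ≈ 317.0 MHz.

317.0 MHz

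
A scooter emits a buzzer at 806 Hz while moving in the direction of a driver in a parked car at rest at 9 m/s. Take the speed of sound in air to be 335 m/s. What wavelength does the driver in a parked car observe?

Moving source, stationary observer: f' = f · v/(v − v_s) since the source is approaching.
f' = 806 × 335/(335 − 9) ≈ 828 Hz.
λ' = v/f' = 335/828.252 ≈ 40.4 cm.

40.4 cm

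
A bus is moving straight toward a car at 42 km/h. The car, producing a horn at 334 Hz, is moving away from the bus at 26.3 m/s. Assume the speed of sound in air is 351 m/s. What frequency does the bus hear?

321 Hz

42 km/h = 11.67 m/s.
With source receding and observer approaching, f' = f · (v + v_o)/(v + v_s).
f' = 334 × (351 + 11.67)/(351 + 26.3) = 334 × 362.67/377.3 ≈ 321 Hz.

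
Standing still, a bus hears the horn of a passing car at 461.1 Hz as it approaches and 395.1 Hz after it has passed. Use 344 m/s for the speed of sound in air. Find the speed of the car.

27 m/s

f₁/f₂ = (v + v_s)/(v − v_s), so v_s = v · (f₁ − f₂)/(f₁ + f₂).
v_s = 344 × (461.1 − 395.1)/(461.1 + 395.1) = 344 × 66.0/856.2 ≈ 27 m/s.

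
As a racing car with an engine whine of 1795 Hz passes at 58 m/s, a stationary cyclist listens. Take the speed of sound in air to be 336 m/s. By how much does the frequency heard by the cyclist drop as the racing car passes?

639 Hz

Approaching: f₁ = f · v/(v − v_s) = 1795 × 336/278 ≈ 2169 Hz.
Receding: f₂ = f · v/(v + v_s) = 1795 × 336/394 ≈ 1531 Hz.
Drop: f₁ − f₂ = 2f·v·v_s/(v² − v_s²) = 2 × 1795 × 336 × 58/(336² − 58²) ≈ 639 Hz.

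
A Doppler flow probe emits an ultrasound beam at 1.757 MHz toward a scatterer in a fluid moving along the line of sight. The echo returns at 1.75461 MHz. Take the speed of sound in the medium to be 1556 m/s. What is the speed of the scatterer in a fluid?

Double Doppler shift off a moving reflector: f₂ = f₀ · (v + u)/(v − u) (u > 0 toward emitter).
Rearranging, u = v · (f₂ − f₀)/(f₂ + f₀) = 1556 × -0.00239/3.51161 ≈ -1.06 m/s.
So the scatterer in a fluid is moving at 1.06 m/s away from the emitter.

1.06 m/s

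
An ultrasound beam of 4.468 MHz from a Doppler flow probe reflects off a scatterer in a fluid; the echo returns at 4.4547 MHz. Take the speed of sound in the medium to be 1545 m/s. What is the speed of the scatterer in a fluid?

Double Doppler shift off a moving reflector: f₂ = f₀ · (v + u)/(v − u) (u > 0 toward emitter).
Rearranging, u = v · (f₂ − f₀)/(f₂ + f₀) = 1545 × -0.0133/8.9227 ≈ -2.30 m/s.
So the scatterer in a fluid is moving at 2.30 m/s away from the emitter.

2.30 m/s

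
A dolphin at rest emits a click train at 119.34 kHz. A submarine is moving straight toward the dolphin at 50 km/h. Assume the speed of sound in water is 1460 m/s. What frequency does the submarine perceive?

50 km/h = 13.89 m/s.
Moving observer, stationary source: f' = f · (v + v_o)/v.
f' = 119.34 × (1460 + 13.89)/1460 = 119.34 × 1473.9/1460 ≈ 120.5 kHz.

120.5 kHz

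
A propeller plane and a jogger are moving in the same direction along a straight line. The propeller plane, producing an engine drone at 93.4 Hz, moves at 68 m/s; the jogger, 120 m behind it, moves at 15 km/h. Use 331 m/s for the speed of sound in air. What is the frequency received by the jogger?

15 km/h = 4.167 m/s.
The jogger is behind, so the propeller plane is moving away from it while the jogger is moving toward the propeller plane.
With source receding and observer approaching, f' = f · (v + v_o)/(v + v_s).
f' = 93.4 × (331 + 4.167)/(331 + 68) = 93.4 × 335.17/399 ≈ 78 Hz.

78 Hz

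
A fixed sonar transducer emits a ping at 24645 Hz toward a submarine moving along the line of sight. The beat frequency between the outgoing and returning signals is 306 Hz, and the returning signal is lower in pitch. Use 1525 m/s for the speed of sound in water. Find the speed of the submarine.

Double Doppler shift off a moving reflector: f₂ = f₀ · (v + u)/(v − u) (u > 0 toward emitter).
Returning signal is lower, so f₂ = f₀ − Δf = 24645 − 306 = 24339 Hz.
Rearranging, u = v · (f₂ − f₀)/(f₂ + f₀) = 1525 × -306/48984 ≈ -9.5 m/s.
So the submarine is moving at 9.5 m/s away from the emitter.

9.5 m/s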